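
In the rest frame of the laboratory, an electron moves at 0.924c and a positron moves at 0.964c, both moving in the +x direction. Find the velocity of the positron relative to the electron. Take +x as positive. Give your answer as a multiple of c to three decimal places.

β_A = 0.924, β_B = 0.964.
Transform to A's frame with the inverse velocity-addition law: u' = (u − v)/(1 − uv/c²), taking u = β_B and v = β_A.
u' = (0.964 − 0.924) / (1 − (0.924)(0.964)) = 0.0400/0.1093 = 0.3661.

+0.366c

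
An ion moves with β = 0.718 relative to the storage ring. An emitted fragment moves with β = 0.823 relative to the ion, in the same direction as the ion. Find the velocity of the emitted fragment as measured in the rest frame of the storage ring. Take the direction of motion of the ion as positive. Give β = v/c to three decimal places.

With v = 0.718 and u' = 0.823 (in units of c),
u = (u' + v)/(1 + u'v/c²):
u = (0.823 + 0.718) / (1 + 0.823·0.718) = 1.5410/1.5909 = 0.9686

β = 0.969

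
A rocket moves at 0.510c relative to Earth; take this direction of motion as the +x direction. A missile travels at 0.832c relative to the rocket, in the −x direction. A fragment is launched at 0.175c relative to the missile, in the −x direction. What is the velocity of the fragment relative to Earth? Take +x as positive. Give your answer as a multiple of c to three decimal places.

Apply u = (u' + v)/(1 + u'v/c²) successively, working outward toward Earth.
Start: velocity of the rocket relative to Earth = 0.5100c.
Compose with the missile (u' = -0.832 in the rocket frame): u_1 = (-0.832 + 0.510) / (1 + (-0.832)·0.510) = -0.3220/0.5757 = -0.5593.
Compose with the fragment (u' = -0.175 in the missile frame): u_2 = (-0.175 + (-0.559)) / (1 + (-0.175)·(-0.559)) = -0.7343/1.0979 = -0.6689.

-0.669c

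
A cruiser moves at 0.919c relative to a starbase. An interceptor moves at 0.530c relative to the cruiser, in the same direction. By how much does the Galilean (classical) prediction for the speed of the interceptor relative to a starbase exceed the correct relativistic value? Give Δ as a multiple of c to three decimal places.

Δ = 0.475c

Galilean: u_cl = 0.530 + 0.919 = 1.4490.
Relativistic: u_rel = (0.530 + 0.919) / (1 + 0.530·0.919) = 1.4490/1.4871 = 0.9744.
Δ = 1.4490 − 0.9744 = 0.4746.
(The classical prediction exceeds c; the relativistic result does not.)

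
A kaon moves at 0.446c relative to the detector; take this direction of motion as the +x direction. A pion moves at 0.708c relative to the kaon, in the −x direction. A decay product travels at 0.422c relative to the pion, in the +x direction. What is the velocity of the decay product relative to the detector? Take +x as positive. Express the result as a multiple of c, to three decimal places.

+0.047c

Apply u = (u' + v)/(1 + u'v/c²) successively, working outward toward the detector.
Start: velocity of the kaon relative to the detector = 0.4460c.
Compose with the pion (u' = -0.708 in the kaon frame): u_1 = (-0.708 + 0.446) / (1 + (-0.708)·0.446) = -0.2620/0.6842 = -0.3829.
Compose with the decay product (u' = 0.422 in the pion frame): u_2 = (0.422 + (-0.383)) / (1 + 0.422·(-0.383)) = 0.0391/0.8384 = 0.0466.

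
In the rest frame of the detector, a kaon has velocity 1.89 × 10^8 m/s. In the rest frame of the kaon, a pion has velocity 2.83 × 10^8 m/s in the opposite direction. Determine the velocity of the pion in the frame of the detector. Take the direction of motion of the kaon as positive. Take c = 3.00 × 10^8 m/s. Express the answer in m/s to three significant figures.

In units of c (dividing by 3.00 × 10^8 m/s): v = 0.630, u' = -0.943.
u = (u' + v)/(1 + u'v/c²):
u = (-0.943 + 0.630) / (1 + (-0.943)·0.630) = -0.3133/0.4057 = -0.7723
(Galilean addition would give -0.313c.)
Converting back: u = -0.7723 × 3.00 × 10^8 m/s.

-2.32 × 10^8 m/s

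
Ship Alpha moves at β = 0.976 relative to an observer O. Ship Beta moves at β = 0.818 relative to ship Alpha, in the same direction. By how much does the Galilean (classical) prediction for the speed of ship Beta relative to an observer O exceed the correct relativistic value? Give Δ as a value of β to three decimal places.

Δ = 0.796

Galilean: u_cl = 0.818 + 0.976 = 1.7940.
Relativistic: u_rel = (0.818 + 0.976) / (1 + 0.818·0.976) = 1.7940/1.7984 = 0.9976.
Δ = 1.7940 − 0.9976 = 0.7964.
(The classical prediction exceeds c; the relativistic result does not.)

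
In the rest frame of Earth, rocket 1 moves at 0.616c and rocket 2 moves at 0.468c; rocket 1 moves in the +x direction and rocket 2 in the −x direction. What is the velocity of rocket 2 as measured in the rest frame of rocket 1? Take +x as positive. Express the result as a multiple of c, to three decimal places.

-0.841c

β_A = 0.616, β_B = -0.468.
Transform to A's frame with the inverse velocity-addition law: u' = (u − v)/(1 − uv/c²), taking u = β_B and v = β_A.
u' = (-0.468 − 0.616) / (1 − (0.616)(-0.468)) = -1.0840/1.2883 = -0.8414.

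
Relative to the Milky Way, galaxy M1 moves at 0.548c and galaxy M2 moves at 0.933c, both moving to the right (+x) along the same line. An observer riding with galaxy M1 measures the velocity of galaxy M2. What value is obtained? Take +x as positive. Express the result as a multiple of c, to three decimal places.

+0.788c

β_A = 0.548, β_B = 0.933.
Transform to A's frame with the inverse velocity-addition law: u' = (u − v)/(1 − uv/c²), taking u = β_B and v = β_A.
u' = (0.933 − 0.548) / (1 − (0.548)(0.933)) = 0.3850/0.4887 = 0.7878.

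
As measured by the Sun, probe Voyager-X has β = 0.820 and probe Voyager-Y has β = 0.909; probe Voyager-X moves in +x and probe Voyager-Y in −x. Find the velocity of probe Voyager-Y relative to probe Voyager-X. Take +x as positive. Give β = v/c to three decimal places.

β = -0.991

β_A = 0.820, β_B = -0.909.
Transform to A's frame with the inverse velocity-addition law: u' = (u − v)/(1 − uv/c²), taking u = β_B and v = β_A.
u' = (-0.909 − 0.820) / (1 − (0.820)(-0.909)) = -1.7290/1.7454 = -0.9906.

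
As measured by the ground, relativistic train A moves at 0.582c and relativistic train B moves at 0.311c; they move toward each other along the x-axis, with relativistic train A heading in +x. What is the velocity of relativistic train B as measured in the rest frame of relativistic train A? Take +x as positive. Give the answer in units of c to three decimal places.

β_A = 0.582, β_B = -0.311.
Transform to A's frame with the inverse velocity-addition law: u' = (u − v)/(1 − uv/c²), taking u = β_B and v = β_A.
u' = (-0.311 − 0.582) / (1 − (0.582)(-0.311)) = -0.8930/1.1810 = -0.7561.

-0.756c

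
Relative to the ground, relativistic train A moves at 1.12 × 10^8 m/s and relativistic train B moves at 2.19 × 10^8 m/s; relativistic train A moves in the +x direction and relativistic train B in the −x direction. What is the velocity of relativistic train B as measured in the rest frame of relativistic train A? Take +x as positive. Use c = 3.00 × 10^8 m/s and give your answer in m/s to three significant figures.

-2.60 × 10^8 m/s

β_A = 0.373, β_B = -0.730 (dividing each by c = 3.00 × 10^8 m/s).
Transform to A's frame with the inverse velocity-addition law: u' = (u − v)/(1 − uv/c²), taking u = β_B and v = β_A.
u' = (-0.730 − 0.373) / (1 − (0.373)(-0.730)) = -1.1033/1.2725 = -0.8670.
u' = -0.8670 × 3.00 × 10^8 m/s.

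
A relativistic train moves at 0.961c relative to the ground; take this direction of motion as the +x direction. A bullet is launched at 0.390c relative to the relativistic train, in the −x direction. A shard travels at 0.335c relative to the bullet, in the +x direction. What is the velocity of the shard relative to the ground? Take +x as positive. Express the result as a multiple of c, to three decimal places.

Apply u = (u' + v)/(1 + u'v/c²) successively, working outward toward the ground.
Start: velocity of the relativistic train relative to the ground = 0.9610c.
Compose with the bullet (u' = -0.390 in the relativistic train frame): u_1 = (-0.390 + 0.961) / (1 + (-0.390)·0.961) = 0.5710/0.6252 = 0.9133.
Compose with the shard (u' = 0.335 in the bullet frame): u_2 = (0.335 + 0.913) / (1 + 0.335·0.913) = 1.2483/1.3060 = 0.9558.

+0.956c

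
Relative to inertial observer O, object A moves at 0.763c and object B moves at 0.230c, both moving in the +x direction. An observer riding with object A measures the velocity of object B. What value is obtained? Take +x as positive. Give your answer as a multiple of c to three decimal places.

-0.646c

β_A = 0.763, β_B = 0.230.
Transform to A's frame with the inverse velocity-addition law: u' = (u − v)/(1 − uv/c²), taking u = β_B and v = β_A.
u' = (0.230 − 0.763) / (1 − (0.763)(0.230)) = -0.5330/0.8245 = -0.6464.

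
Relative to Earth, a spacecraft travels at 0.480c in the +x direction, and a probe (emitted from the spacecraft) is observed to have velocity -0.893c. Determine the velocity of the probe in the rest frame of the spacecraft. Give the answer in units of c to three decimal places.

Invert the composition law: u' = (u − v)/(1 − uv/c²).
u' = (-0.893 − 0.480) / (1 − (-0.893)(0.480)) = -1.3730/1.4286 = -0.9611.

-0.961c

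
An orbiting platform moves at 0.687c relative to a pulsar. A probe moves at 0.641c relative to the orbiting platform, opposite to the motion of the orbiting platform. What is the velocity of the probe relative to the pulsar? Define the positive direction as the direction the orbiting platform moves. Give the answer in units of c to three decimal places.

With v = 0.687 and u' = -0.641 (in units of c),
u = (u' + v)/(1 + u'v/c²):
u = (-0.641 + 0.687) / (1 + (-0.641)·0.687) = 0.0460/0.5596 = 0.0822
(Galilean addition would give +0.046c.)

+0.082c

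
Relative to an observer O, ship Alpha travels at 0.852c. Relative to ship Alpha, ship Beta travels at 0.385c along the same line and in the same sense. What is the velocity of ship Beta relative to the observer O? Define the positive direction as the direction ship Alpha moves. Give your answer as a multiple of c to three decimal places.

With v = 0.852 and u' = 0.385 (in units of c),
u = (u' + v)/(1 + u'v/c²):
u = (0.385 + 0.852) / (1 + 0.385·0.852) = 1.2370/1.3280 = 0.9315

0.931c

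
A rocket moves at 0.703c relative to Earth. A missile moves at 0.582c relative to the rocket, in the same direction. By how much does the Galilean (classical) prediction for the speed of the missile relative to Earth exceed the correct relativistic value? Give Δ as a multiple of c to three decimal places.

Δ = 0.373c

Galilean: u_cl = 0.582 + 0.703 = 1.2850.
Relativistic: u_rel = (0.582 + 0.703) / (1 + 0.582·0.703) = 1.2850/1.4091 = 0.9119.
Δ = 1.2850 − 0.9119 = 0.3731.
(The classical prediction exceeds c; the relativistic result does not.)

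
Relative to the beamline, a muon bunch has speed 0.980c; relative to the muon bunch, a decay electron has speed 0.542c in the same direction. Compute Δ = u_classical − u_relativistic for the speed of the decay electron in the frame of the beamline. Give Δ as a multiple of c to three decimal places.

Δ = 0.528c

Galilean: u_cl = 0.542 + 0.980 = 1.5220.
Relativistic: u_rel = (0.542 + 0.980) / (1 + 0.542·0.980) = 1.5220/1.5312 = 0.9940.
Δ = 1.5220 − 0.9940 = 0.5280.
(The classical prediction exceeds c; the relativistic result does not.)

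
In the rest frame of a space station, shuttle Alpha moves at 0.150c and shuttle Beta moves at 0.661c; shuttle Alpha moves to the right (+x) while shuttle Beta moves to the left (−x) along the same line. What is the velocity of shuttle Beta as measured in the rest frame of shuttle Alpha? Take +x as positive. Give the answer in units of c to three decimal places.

-0.738c

β_A = 0.150, β_B = -0.661.
Transform to A's frame with the inverse velocity-addition law: u' = (u − v)/(1 − uv/c²), taking u = β_B and v = β_A.
u' = (-0.661 − 0.150) / (1 − (0.150)(-0.661)) = -0.8110/1.0992 = -0.7378.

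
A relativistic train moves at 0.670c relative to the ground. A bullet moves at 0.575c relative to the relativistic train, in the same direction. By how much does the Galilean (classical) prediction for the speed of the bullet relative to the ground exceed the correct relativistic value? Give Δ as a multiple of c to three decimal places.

Δ = 0.346c

Galilean: u_cl = 0.575 + 0.670 = 1.2450.
Relativistic: u_rel = (0.575 + 0.670) / (1 + 0.575·0.670) = 1.2450/1.3853 = 0.8988.
Δ = 1.2450 − 0.8988 = 0.3462.
(The classical prediction exceeds c; the relativistic result does not.)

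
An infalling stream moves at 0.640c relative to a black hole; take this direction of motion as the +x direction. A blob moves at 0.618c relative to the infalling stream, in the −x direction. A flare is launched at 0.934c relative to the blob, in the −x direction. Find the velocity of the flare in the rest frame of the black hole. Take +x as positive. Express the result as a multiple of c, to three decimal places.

Apply u = (u' + v)/(1 + u'v/c²) successively, working outward toward the black hole.
Start: velocity of the infalling stream relative to the black hole = 0.6400c.
Compose with the blob (u' = -0.618 in the infalling stream frame): u_1 = (-0.618 + 0.640) / (1 + (-0.618)·0.640) = 0.0220/0.6045 = 0.0364.
Compose with the flare (u' = -0.934 in the blob frame): u_2 = (-0.934 + 0.036) / (1 + (-0.934)·0.036) = -0.8976/0.9660 = -0.9292.

-0.929c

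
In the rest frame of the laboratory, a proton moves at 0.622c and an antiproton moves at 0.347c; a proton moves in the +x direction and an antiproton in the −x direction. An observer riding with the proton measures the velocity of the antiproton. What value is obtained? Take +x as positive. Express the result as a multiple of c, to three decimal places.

β_A = 0.622, β_B = -0.347.
Transform to A's frame with the inverse velocity-addition law: u' = (u − v)/(1 − uv/c²), taking u = β_B and v = β_A.
u' = (-0.347 − 0.622) / (1 − (0.622)(-0.347)) = -0.9690/1.2158 = -0.7970.

-0.797c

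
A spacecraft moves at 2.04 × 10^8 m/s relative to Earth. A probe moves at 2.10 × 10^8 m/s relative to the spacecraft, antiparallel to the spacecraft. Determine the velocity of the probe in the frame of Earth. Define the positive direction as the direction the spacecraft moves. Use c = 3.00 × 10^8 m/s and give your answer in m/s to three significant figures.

-1.15 × 10^7 m/s

In units of c (dividing by 3.00 × 10^8 m/s): v = 0.680, u' = -0.700.
u = (u' + v)/(1 + u'v/c²):
u = (-0.700 + 0.680) / (1 + (-0.700)·0.680) = -0.0200/0.5240 = -0.0382
Converting back: u = -0.0382 × 3.00 × 10^8 m/s.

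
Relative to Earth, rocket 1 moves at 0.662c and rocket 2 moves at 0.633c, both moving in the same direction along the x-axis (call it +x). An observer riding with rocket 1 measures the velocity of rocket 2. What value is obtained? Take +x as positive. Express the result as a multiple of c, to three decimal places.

-0.050c

β_A = 0.662, β_B = 0.633.
Transform to A's frame with the inverse velocity-addition law: u' = (u − v)/(1 − uv/c²), taking u = β_B and v = β_A.
u' = (0.633 − 0.662) / (1 − (0.662)(0.633)) = -0.0290/0.5810 = -0.0499.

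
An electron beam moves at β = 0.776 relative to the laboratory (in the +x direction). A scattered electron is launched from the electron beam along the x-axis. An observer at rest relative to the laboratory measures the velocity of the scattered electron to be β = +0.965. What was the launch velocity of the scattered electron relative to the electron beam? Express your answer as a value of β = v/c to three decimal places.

Invert the composition law: u' = (u − v)/(1 − uv/c²).
u' = (0.965 − 0.776) / (1 − (0.965)(0.776)) = 0.1890/0.2512 = 0.7525.

β = +0.753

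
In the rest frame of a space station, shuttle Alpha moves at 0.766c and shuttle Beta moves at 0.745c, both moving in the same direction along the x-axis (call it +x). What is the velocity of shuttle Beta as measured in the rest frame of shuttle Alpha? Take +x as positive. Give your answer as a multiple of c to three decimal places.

β_A = 0.766, β_B = 0.745.
Transform to A's frame with the inverse velocity-addition law: u' = (u − v)/(1 − uv/c²), taking u = β_B and v = β_A.
u' = (0.745 − 0.766) / (1 − (0.766)(0.745)) = -0.0210/0.4293 = -0.0489.

-0.049c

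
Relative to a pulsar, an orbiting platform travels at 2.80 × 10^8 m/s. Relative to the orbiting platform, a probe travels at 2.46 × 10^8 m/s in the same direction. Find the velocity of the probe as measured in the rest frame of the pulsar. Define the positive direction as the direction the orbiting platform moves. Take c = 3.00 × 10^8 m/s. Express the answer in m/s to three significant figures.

In units of c (dividing by 3.00 × 10^8 m/s): v = 0.933, u' = 0.820.
u = (u' + v)/(1 + u'v/c²):
u = (0.820 + 0.933) / (1 + 0.820·0.933) = 1.7533/1.7653 = 0.9932
(Galilean addition would give +1.753c, exceeding c.)
Converting back: u = 0.9932 × 3.00 × 10^8 m/s.

2.98 × 10^8 m/s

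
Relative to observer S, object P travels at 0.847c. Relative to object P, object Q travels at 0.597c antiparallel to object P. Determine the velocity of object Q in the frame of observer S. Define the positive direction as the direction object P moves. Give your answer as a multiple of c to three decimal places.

With v = 0.847 and u' = -0.597 (in units of c),
u = (u' + v)/(1 + u'v/c²):
u = (-0.597 + 0.847) / (1 + (-0.597)·0.847) = 0.2500/0.4943 = 0.5057

+0.506c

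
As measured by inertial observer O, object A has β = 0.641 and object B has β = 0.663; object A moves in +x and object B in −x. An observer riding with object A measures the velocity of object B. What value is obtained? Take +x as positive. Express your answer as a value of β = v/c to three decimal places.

β = -0.915

β_A = 0.641, β_B = -0.663.
Transform to A's frame with the inverse velocity-addition law: u' = (u − v)/(1 − uv/c²), taking u = β_B and v = β_A.
u' = (-0.663 − 0.641) / (1 − (0.641)(-0.663)) = -1.3040/1.4250 = -0.9151.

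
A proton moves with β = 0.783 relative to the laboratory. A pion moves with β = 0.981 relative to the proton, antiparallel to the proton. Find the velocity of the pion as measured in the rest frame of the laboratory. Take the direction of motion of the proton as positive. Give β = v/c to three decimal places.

β = -0.854

With v = 0.783 and u' = -0.981 (in units of c),
u = (u' + v)/(1 + u'v/c²):
u = (-0.981 + 0.783) / (1 + (-0.981)·0.783) = -0.1980/0.2319 = -0.8539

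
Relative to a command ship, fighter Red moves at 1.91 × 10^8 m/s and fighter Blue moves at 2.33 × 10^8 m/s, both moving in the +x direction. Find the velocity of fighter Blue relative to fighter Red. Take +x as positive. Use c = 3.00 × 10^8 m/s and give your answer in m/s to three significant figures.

+8.31 × 10^7 m/s

β_A = 0.637, β_B = 0.777 (dividing each by c = 3.00 × 10^8 m/s).
Transform to A's frame with the inverse velocity-addition law: u' = (u − v)/(1 − uv/c²), taking u = β_B and v = β_A.
u' = (0.777 − 0.637) / (1 − (0.637)(0.777)) = 0.1400/0.5055 = 0.2769.
u' = 0.2769 × 3.00 × 10^8 m/s.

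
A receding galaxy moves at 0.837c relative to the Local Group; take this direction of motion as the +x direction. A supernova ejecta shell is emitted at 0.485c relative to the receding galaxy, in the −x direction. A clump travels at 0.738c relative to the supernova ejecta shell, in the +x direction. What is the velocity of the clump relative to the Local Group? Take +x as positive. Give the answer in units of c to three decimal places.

+0.926c

Apply u = (u' + v)/(1 + u'v/c²) successively, working outward toward the Local Group.
Start: velocity of the receding galaxy relative to the Local Group = 0.8370c.
Compose with the supernova ejecta shell (u' = -0.485 in the receding galaxy frame): u_1 = (-0.485 + 0.837) / (1 + (-0.485)·0.837) = 0.3520/0.5941 = 0.5925.
Compose with the clump (u' = 0.738 in the supernova ejecta shell frame): u_2 = (0.738 + 0.593) / (1 + 0.738·0.593) = 1.3305/1.4373 = 0.9257.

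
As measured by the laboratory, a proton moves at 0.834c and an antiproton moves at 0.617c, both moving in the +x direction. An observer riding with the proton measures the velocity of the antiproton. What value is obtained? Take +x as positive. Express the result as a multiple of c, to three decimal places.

-0.447c

β_A = 0.834, β_B = 0.617.
Transform to A's frame with the inverse velocity-addition law: u' = (u − v)/(1 − uv/c²), taking u = β_B and v = β_A.
u' = (0.617 − 0.834) / (1 − (0.834)(0.617)) = -0.2170/0.4854 = -0.4470.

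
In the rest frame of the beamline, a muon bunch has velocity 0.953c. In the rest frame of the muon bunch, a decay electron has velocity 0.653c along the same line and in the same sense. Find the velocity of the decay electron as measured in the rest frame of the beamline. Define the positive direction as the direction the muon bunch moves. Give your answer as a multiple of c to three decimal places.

0.990c

With v = 0.953 and u' = 0.653 (in units of c),
u = (u' + v)/(1 + u'v/c²):
u = (0.653 + 0.953) / (1 + 0.653·0.953) = 1.6060/1.6223 = 0.9899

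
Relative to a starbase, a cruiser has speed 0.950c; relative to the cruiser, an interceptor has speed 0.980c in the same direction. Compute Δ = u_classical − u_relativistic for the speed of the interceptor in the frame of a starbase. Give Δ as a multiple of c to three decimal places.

Galilean: u_cl = 0.980 + 0.950 = 1.9300.
Relativistic: u_rel = (0.980 + 0.950) / (1 + 0.980·0.950) = 1.9300/1.9310 = 0.9995.
Δ = 1.9300 − 0.9995 = 0.9305.
(The classical prediction exceeds c; the relativistic result does not.)

Δ = 0.931c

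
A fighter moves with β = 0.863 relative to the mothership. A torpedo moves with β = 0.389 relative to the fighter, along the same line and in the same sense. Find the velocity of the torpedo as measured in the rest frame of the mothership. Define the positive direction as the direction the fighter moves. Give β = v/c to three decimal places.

With v = 0.863 and u' = 0.389 (in units of c),
u = (u' + v)/(1 + u'v/c²):
u = (0.389 + 0.863) / (1 + 0.389·0.863) = 1.2520/1.3357 = 0.9373

β = 0.937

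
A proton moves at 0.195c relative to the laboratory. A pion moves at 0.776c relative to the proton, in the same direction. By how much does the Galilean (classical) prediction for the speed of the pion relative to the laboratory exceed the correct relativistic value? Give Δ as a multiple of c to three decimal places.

Galilean: u_cl = 0.776 + 0.195 = 0.9710.
Relativistic: u_rel = (0.776 + 0.195) / (1 + 0.776·0.195) = 0.9710/1.1513 = 0.8434.
Δ = 0.9710 − 0.8434 = 0.1276.

Δ = 0.128c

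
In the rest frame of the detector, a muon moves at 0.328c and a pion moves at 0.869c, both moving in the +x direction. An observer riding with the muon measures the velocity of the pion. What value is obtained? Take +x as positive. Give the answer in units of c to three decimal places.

β_A = 0.328, β_B = 0.869.
Transform to A's frame with the inverse velocity-addition law: u' = (u − v)/(1 − uv/c²), taking u = β_B and v = β_A.
u' = (0.869 − 0.328) / (1 − (0.328)(0.869)) = 0.5410/0.7150 = 0.7567.

+0.757c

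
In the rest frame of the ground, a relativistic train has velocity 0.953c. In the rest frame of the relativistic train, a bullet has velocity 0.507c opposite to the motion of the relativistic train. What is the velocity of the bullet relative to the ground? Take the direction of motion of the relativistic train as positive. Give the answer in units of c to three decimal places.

With v = 0.953 and u' = -0.507 (in units of c),
u = (u' + v)/(1 + u'v/c²):
u = (-0.507 + 0.953) / (1 + (-0.507)·0.953) = 0.4460/0.5168 = 0.8630

+0.863c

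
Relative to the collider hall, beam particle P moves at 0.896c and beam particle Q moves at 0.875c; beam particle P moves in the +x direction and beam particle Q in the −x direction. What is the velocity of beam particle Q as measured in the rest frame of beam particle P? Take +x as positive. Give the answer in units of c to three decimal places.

-0.993c

β_A = 0.896, β_B = -0.875.
Transform to A's frame with the inverse velocity-addition law: u' = (u − v)/(1 − uv/c²), taking u = β_B and v = β_A.
u' = (-0.875 − 0.896) / (1 − (0.896)(-0.875)) = -1.7710/1.7840 = -0.9927.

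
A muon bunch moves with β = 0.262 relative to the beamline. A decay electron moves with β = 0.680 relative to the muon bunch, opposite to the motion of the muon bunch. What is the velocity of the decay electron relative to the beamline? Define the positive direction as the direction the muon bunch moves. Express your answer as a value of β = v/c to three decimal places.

β = -0.509

With v = 0.262 and u' = -0.680 (in units of c),
u = (u' + v)/(1 + u'v/c²):
u = (-0.680 + 0.262) / (1 + (-0.680)·0.262) = -0.4180/0.8218 = -0.5086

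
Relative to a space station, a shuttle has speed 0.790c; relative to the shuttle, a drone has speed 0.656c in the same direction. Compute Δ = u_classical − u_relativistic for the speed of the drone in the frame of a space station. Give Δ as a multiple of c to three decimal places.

Galilean: u_cl = 0.656 + 0.790 = 1.4460.
Relativistic: u_rel = (0.656 + 0.790) / (1 + 0.656·0.790) = 1.4460/1.5182 = 0.9524.
Δ = 1.4460 − 0.9524 = 0.4936.
(The classical prediction exceeds c; the relativistic result does not.)

Δ = 0.494c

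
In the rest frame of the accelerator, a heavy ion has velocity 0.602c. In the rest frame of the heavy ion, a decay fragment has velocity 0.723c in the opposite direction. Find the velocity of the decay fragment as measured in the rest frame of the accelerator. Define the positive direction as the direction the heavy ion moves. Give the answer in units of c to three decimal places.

-0.214c

With v = 0.602 and u' = -0.723 (in units of c),
u = (u' + v)/(1 + u'v/c²):
u = (-0.723 + 0.602) / (1 + (-0.723)·0.602) = -0.1210/0.5648 = -0.2143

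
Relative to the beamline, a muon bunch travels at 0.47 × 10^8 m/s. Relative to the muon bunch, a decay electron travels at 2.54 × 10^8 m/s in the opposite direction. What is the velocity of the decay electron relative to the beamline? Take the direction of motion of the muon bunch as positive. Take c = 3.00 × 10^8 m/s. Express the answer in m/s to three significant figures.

-2.39 × 10^8 m/s

In units of c (dividing by 3.00 × 10^8 m/s): v = 0.157, u' = -0.847.
u = (u' + v)/(1 + u'v/c²):
u = (-0.847 + 0.157) / (1 + (-0.847)·0.157) = -0.6900/0.8674 = -0.7955
Converting back: u = -0.7955 × 3.00 × 10^8 m/s.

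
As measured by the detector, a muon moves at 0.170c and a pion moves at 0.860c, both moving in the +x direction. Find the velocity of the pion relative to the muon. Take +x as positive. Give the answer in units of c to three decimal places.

+0.808c

β_A = 0.170, β_B = 0.860.
Transform to A's frame with the inverse velocity-addition law: u' = (u − v)/(1 − uv/c²), taking u = β_B and v = β_A.
u' = (0.860 − 0.170) / (1 − (0.170)(0.860)) = 0.6900/0.8538 = 0.8082.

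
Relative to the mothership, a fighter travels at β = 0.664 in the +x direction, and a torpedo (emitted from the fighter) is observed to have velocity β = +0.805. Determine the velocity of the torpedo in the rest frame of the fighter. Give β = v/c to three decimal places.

Invert the composition law: u' = (u − v)/(1 − uv/c²).
u' = (0.805 − 0.664) / (1 − (0.805)(0.664)) = 0.1410/0.4655 = 0.3029.

β = +0.303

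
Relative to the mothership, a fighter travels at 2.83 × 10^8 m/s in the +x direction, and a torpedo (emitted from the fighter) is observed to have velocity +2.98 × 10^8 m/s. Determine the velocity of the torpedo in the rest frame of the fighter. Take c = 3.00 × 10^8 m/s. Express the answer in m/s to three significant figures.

+2.38 × 10^8 m/s

v = 0.943c, u = 0.993c.
Invert the composition law: u' = (u − v)/(1 − uv/c²).
u' = (0.993 − 0.943) / (1 − (0.993)(0.943)) = 0.0500/0.0630 = 0.7942.
u' = 0.7942 × 3.00 × 10^8 m/s.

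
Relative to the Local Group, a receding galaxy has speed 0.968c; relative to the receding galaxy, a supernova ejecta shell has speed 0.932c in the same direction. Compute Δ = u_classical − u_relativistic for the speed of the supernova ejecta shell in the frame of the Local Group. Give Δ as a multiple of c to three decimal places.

Δ = 0.901c

Galilean: u_cl = 0.932 + 0.968 = 1.9000.
Relativistic: u_rel = (0.932 + 0.968) / (1 + 0.932·0.968) = 1.9000/1.9022 = 0.9989.
Δ = 1.9000 − 0.9989 = 0.9011.
(The classical prediction exceeds c; the relativistic result does not.)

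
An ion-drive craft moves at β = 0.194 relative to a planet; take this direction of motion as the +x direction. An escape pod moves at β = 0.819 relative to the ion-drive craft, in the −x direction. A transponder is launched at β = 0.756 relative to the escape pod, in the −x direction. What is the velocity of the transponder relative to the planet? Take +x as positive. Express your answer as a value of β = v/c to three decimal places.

Apply u = (u' + v)/(1 + u'v/c²) successively, working outward toward the planet.
Start: velocity of the ion-drive craft relative to the planet = 0.1940c.
Compose with the escape pod (u' = -0.819 in the ion-drive craft frame): u_1 = (-0.819 + 0.194) / (1 + (-0.819)·0.194) = -0.6250/0.8411 = -0.7431.
Compose with the transponder (u' = -0.756 in the escape pod frame): u_2 = (-0.756 + (-0.743)) / (1 + (-0.756)·(-0.743)) = -1.4991/1.5618 = -0.9599.

β = -0.960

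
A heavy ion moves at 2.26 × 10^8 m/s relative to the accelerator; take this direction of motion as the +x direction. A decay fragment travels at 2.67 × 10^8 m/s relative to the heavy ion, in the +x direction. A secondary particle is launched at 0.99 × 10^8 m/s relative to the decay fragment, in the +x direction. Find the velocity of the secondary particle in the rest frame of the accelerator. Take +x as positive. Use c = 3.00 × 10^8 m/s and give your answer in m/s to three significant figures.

2.98 × 10^8 m/s

Apply u = (u' + v)/(1 + u'v/c²) successively, working outward toward the accelerator.
(Dividing each given speed by c = 3.00 × 10^8 m/s to work in units of c.)
Start: velocity of the heavy ion relative to the accelerator = 0.7533c.
Compose with the decay fragment (u' = 0.890 in the heavy ion frame): u_1 = (0.890 + 0.753) / (1 + 0.890·0.753) = 1.6433/1.6705 = 0.9838.
Compose with the secondary particle (u' = 0.330 in the decay fragment frame): u_2 = (0.330 + 0.984) / (1 + 0.330·0.984) = 1.3138/1.3246 = 0.9918.
So u = 0.9918 × 3.00 × 10^8 m/s.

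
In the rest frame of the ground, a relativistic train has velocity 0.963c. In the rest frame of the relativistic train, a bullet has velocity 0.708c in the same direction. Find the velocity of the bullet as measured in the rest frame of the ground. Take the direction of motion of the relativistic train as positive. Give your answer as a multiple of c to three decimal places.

0.994c

With v = 0.963 and u' = 0.708 (in units of c),
u = (u' + v)/(1 + u'v/c²):
u = (0.708 + 0.963) / (1 + 0.708·0.963) = 1.6710/1.6818 = 0.9936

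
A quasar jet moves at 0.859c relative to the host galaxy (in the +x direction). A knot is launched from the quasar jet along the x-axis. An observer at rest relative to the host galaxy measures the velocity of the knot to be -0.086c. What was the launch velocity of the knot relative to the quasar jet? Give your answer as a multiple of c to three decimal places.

-0.880c

Invert the composition law: u' = (u − v)/(1 − uv/c²).
u' = (-0.086 − 0.859) / (1 − (-0.086)(0.859)) = -0.9450/1.0739 = -0.8800.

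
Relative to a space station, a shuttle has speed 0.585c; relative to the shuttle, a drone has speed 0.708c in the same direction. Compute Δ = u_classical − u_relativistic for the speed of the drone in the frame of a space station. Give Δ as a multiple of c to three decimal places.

Galilean: u_cl = 0.708 + 0.585 = 1.2930.
Relativistic: u_rel = (0.708 + 0.585) / (1 + 0.708·0.585) = 1.2930/1.4142 = 0.9143.
Δ = 1.2930 − 0.9143 = 0.3787.
(The classical prediction exceeds c; the relativistic result does not.)

Δ = 0.379c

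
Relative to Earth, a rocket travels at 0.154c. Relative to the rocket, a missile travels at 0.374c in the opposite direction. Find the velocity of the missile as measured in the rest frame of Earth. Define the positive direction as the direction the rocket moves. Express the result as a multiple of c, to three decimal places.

With v = 0.154 and u' = -0.374 (in units of c),
u = (u' + v)/(1 + u'v/c²):
u = (-0.374 + 0.154) / (1 + (-0.374)·0.154) = -0.2200/0.9424 = -0.2334
(Galilean addition would give -0.220c.)

-0.233c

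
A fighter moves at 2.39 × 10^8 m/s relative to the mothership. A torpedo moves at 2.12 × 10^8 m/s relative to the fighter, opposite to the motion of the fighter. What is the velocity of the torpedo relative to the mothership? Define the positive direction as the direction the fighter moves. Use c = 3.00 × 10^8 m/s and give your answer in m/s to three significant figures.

In units of c (dividing by 3.00 × 10^8 m/s): v = 0.797, u' = -0.707.
u = (u' + v)/(1 + u'v/c²):
u = (-0.707 + 0.797) / (1 + (-0.707)·0.797) = 0.0900/0.4370 = 0.2059
(Galilean addition would give +0.090c.)
Converting back: u = 0.2059 × 3.00 × 10^8 m/s.

+6.18 × 10^7 m/s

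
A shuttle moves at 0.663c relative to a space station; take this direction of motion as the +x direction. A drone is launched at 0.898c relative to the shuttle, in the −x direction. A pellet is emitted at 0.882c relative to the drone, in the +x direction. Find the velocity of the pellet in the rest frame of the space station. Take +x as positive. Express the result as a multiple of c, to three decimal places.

Apply u = (u' + v)/(1 + u'v/c²) successively, working outward toward the space station.
Start: velocity of the shuttle relative to the space station = 0.6630c.
Compose with the drone (u' = -0.898 in the shuttle frame): u_1 = (-0.898 + 0.663) / (1 + (-0.898)·0.663) = -0.2350/0.4046 = -0.5808.
Compose with the pellet (u' = 0.882 in the drone frame): u_2 = (0.882 + (-0.581)) / (1 + 0.882·(-0.581)) = 0.3012/0.4877 = 0.6176.

+0.618c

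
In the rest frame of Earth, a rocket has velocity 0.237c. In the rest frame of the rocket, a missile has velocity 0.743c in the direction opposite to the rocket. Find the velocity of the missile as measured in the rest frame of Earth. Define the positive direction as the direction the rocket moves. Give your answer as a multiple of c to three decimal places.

-0.614c

With v = 0.237 and u' = -0.743 (in units of c),
u = (u' + v)/(1 + u'v/c²):
u = (-0.743 + 0.237) / (1 + (-0.743)·0.237) = -0.5060/0.8239 = -0.6141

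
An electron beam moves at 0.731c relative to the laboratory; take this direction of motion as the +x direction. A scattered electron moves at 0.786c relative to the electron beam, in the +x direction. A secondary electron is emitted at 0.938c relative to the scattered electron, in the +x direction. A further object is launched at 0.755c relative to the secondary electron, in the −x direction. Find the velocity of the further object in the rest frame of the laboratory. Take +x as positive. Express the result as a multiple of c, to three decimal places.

Apply u = (u' + v)/(1 + u'v/c²) successively, working outward toward the laboratory.
Start: velocity of the electron beam relative to the laboratory = 0.7310c.
Compose with the scattered electron (u' = 0.786 in the electron beam frame): u_1 = (0.786 + 0.731) / (1 + 0.786·0.731) = 1.5170/1.5746 = 0.9634.
Compose with the secondary electron (u' = 0.938 in the scattered electron frame): u_2 = (0.938 + 0.963) / (1 + 0.938·0.963) = 1.9014/1.9037 = 0.9988.
Compose with the further object (u' = -0.755 in the secondary electron frame): u_3 = (-0.755 + 0.999) / (1 + (-0.755)·0.999) = 0.2438/0.2459 = 0.9915.

+0.992c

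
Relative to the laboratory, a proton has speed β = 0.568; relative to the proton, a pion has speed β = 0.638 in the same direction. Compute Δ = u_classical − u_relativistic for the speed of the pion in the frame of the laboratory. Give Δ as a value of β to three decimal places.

Galilean: u_cl = 0.638 + 0.568 = 1.2060.
Relativistic: u_rel = (0.638 + 0.568) / (1 + 0.638·0.568) = 1.2060/1.3624 = 0.8852.
Δ = 1.2060 − 0.8852 = 0.3208.
(The classical prediction exceeds c; the relativistic result does not.)

Δ = 0.321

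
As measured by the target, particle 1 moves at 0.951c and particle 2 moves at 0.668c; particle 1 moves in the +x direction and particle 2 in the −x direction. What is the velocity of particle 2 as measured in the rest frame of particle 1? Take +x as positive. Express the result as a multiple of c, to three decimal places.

-0.990c

β_A = 0.951, β_B = -0.668.
Transform to A's frame with the inverse velocity-addition law: u' = (u − v)/(1 − uv/c²), taking u = β_B and v = β_A.
u' = (-0.668 − 0.951) / (1 − (0.951)(-0.668)) = -1.6190/1.6353 = -0.9901.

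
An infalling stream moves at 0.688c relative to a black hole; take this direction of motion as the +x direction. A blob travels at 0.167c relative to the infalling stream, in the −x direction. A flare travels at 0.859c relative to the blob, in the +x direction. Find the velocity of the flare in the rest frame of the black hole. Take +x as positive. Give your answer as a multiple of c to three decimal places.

+0.961c

Apply u = (u' + v)/(1 + u'v/c²) successively, working outward toward the black hole.
Start: velocity of the infalling stream relative to the black hole = 0.6880c.
Compose with the blob (u' = -0.167 in the infalling stream frame): u_1 = (-0.167 + 0.688) / (1 + (-0.167)·0.688) = 0.5210/0.8851 = 0.5886.
Compose with the flare (u' = 0.859 in the blob frame): u_2 = (0.859 + 0.589) / (1 + 0.859·0.589) = 1.4476/1.5056 = 0.9615.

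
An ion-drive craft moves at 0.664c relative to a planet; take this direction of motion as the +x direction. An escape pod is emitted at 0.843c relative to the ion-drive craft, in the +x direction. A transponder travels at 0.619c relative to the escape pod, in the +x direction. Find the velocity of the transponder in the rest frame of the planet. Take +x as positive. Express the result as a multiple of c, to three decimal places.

Apply u = (u' + v)/(1 + u'v/c²) successively, working outward toward the planet.
Start: velocity of the ion-drive craft relative to the planet = 0.6640c.
Compose with the escape pod (u' = 0.843 in the ion-drive craft frame): u_1 = (0.843 + 0.664) / (1 + 0.843·0.664) = 1.5070/1.5598 = 0.9662.
Compose with the transponder (u' = 0.619 in the escape pod frame): u_2 = (0.619 + 0.966) / (1 + 0.619·0.966) = 1.5852/1.5981 = 0.9919.

0.992c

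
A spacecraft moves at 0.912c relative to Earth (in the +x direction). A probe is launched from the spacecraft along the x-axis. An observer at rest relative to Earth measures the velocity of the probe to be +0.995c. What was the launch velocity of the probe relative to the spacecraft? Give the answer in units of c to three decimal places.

+0.897c

Invert the composition law: u' = (u − v)/(1 − uv/c²).
u' = (0.995 − 0.912) / (1 − (0.995)(0.912)) = 0.0830/0.0926 = 0.8967.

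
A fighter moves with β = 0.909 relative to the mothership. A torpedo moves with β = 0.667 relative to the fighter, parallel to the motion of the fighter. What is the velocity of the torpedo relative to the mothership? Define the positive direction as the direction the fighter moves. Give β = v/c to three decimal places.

β = 0.981

With v = 0.909 and u' = 0.667 (in units of c),
u = (u' + v)/(1 + u'v/c²):
u = (0.667 + 0.909) / (1 + 0.667·0.909) = 1.5760/1.6063 = 0.9811
(Galilean addition would give +1.576c, exceeding c.)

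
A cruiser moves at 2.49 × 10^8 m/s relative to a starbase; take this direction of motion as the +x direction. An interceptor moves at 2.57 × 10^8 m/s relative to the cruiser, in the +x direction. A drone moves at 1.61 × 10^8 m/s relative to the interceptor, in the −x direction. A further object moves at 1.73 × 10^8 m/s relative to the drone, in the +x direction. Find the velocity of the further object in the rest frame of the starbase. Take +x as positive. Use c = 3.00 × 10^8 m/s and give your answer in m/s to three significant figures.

+2.96 × 10^8 m/s

Apply u = (u' + v)/(1 + u'v/c²) successively, working outward toward the starbase.
(Dividing each given speed by c = 3.00 × 10^8 m/s to work in units of c.)
Start: velocity of the cruiser relative to the starbase = 0.8300c.
Compose with the interceptor (u' = 0.857 in the cruiser frame): u_1 = (0.857 + 0.830) / (1 + 0.857·0.830) = 1.6867/1.7110 = 0.9858.
Compose with the drone (u' = -0.537 in the interceptor frame): u_2 = (-0.537 + 0.986) / (1 + (-0.537)·0.986) = 0.4491/0.4710 = 0.9535.
Compose with the further object (u' = 0.577 in the drone frame): u_3 = (0.577 + 0.954) / (1 + 0.577·0.954) = 1.5302/1.5499 = 0.9873.
So u = 0.9873 × 3.00 × 10^8 m/s.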